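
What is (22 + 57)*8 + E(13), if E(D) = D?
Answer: 645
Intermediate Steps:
(22 + 57)*8 + E(13) = (22 + 57)*8 + 13 = 79*8 + 13 = 632 + 13 = 645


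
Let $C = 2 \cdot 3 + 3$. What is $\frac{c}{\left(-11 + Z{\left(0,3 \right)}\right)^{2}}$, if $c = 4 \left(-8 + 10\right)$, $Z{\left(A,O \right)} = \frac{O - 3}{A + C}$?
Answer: $\frac{8}{121} \approx 0.066116$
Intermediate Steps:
$C = 9$ ($C = 6 + 3 = 9$)
$Z{\left(A,O \right)} = \frac{-3 + O}{9 + A}$ ($Z{\left(A,O \right)} = \frac{O - 3}{A + 9} = \frac{-3 + O}{9 + A}$)
$c = 8$ ($c = 4 \cdot 2 = 8$)
$\frac{c}{\left(-11 + Z{\left(0,3 \right)}\right)^{2}} = \frac{8}{\left(-11 + \frac{-3 + 3}{9 + 0}\right)^{2}} = \frac{8}{\left(-11 + \frac{1}{9} \cdot 0\right)^{2}} = \frac{8}{\left(-11 + 0\right)^{2}} = \frac{8}{\left(-11\right)^{2}} = \frac{8}{121}$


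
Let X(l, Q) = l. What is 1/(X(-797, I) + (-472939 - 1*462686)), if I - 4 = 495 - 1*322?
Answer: -1/936422 ≈ -1.0679e-6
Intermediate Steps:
I = 177 (I = 4 + (495 - 1*322) = 4 + (495 - 322) = 4 + 173 = 177)
1/(X(-797, I) + (-472939 - 1*462686)) = 1/(-797 + (-472939 - 1*462686)) = 1/(-797 + (-472939 - 462686)) = 1/(-797 - 935625) = 1/(-936422) = -1/936422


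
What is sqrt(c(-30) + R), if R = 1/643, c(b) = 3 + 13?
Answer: sqrt(6615827)/643 ≈ 4.0002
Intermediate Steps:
c(b) = 16
R = 1/643 ≈ 0.0015552
sqrt(c(-30) + R) = sqrt(16 + 1/643) = sqrt(10289/643) = sqrt(6615827)/643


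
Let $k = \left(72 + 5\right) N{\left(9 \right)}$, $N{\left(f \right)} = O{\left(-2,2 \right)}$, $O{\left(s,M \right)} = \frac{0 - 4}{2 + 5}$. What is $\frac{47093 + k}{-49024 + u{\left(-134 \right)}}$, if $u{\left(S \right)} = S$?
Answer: $- \frac{15683}{16386} \approx -0.9571$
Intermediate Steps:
$O{\left(s,M \right)} = - \frac{4}{7}$
$N{\left(f \right)} = - \frac{4}{7}$
$k = -44$ ($k = \left(72 + 5\right) \left(- \frac{4}{7}\right) = 77 \left(- \frac{4}{7}\right) = -44$)
$\frac{47093 + k}{-49024 + u{\left(-134 \right)}} = \frac{47093 - 44}{-49024 - 134} = \frac{47049}{-49158} = 47049 \left(- \frac{1}{49158}\right) = - \frac{15683}{16386}$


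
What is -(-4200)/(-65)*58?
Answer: -48720/13 ≈ -3747.7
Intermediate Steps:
-(-4200)/(-65)*58 = -(-4200)*(-1)/65*58 = -50*84/65*58 = -840/13*58 = -48720/13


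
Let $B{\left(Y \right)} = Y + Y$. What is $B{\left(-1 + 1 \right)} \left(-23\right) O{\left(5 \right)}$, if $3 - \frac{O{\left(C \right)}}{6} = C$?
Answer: $0$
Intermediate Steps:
$B{\left(Y \right)} = 2 Y$
$O{\left(C \right)} = 18 - 6 C$
$B{\left(-1 + 1 \right)} \left(-23\right) O{\left(5 \right)} = 2 \left(-1 + 1\right) \left(-23\right) \left(18 - 30\right) = 2 \cdot 0 \left(-23\right) \left(18 - 30\right) = 0 \left(-23\right) \left(-12\right) = 0 \left(-12\right) = 0$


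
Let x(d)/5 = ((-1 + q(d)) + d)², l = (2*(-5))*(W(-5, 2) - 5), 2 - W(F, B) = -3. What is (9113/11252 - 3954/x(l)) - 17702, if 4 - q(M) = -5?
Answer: -7972512941/450080 ≈ -17714.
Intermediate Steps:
W(F, B) = 5 (W(F, B) = 2 - 1*(-3) = 2 + 3 = 5)
q(M) = 9 (q(M) = 4 - 1*(-5) = 4 + 5 = 9)
l = 0 (l = (2*(-5))*(5 - 5) = -10*0 = 0)
x(d) = 5*(8 + d)² (x(d) = 5*((-1 + 9) + d)² = 5*(8 + d)²)
(9113/11252 - 3954/x(l)) - 17702 = (9113/11252 - 3954*1/(5*(8 + 0)²)) - 17702 = (9113*(1/11252) - 3954/(5*8²)) - 17702 = (9113/11252 - 3954/(5*64)) - 17702 = (9113/11252 - 3954/320) - 17702 = (9113/11252 - 3954*1/320) - 17702 = (9113/11252 - 1977/160) - 17702 = -5196781/450080 - 17702 = -7972512941/450080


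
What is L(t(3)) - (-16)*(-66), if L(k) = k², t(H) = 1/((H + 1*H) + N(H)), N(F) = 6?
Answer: -152063/144 ≈ -1056.0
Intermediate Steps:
t(H) = 1/(6 + 2*H) (t(H) = 1/((H + 1*H) + 6) = 1/((H + H) + 6) = 1/(2*H + 6) = 1/(6 + 2*H))
L(t(3)) - (-16)*(-66) = (1/(2*(3 + 3)))² - (-16)*(-66) = ((½)/6)² - 1*1056 = ((½)*(⅙))² - 1056 = (1/12)² - 1056 = 1/144 - 1056 = -152063/144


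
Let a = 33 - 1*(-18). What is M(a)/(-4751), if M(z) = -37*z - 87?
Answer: 1974/4751 ≈ 0.41549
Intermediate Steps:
a = 51 (a = 33 + 18 = 51)
M(z) = -87 - 37*z
M(a)/(-4751) = (-87 - 37*51)/(-4751) = (-87 - 1887)*(-1/4751) = -1974*(-1/4751) = 1974/4751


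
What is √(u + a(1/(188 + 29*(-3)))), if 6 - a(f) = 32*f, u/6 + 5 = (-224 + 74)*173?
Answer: 2*I*√397135939/101 ≈ 394.62*I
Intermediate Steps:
u = -155730 (u = -30 + 6*((-224 + 74)*173) = -30 + 6*(-150*173) = -30 + 6*(-25950) = -30 - 155700 = -155730)
a(f) = 6 - 32*f
√(u + a(1/(188 + 29*(-3)))) = √(-155730 + (6 - 32/(188 + 29*(-3)))) = √(-155730 + (6 - 32/(188 - 87))) = √(-155730 + (6 - 32/101)) = √(-155730 + 574/101) = √(-15728156/101) = 2*I*√397135939/101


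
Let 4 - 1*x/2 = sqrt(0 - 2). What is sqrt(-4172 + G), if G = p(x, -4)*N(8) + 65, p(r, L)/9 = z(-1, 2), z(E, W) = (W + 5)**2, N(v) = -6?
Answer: I*sqrt(6753) ≈ 82.177*I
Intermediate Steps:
x = 8 - 2*I*sqrt(2) (x = 8 - 2*sqrt(0 - 2) = 8 - 2*I*sqrt(2) ≈ 8.0 - 2.8284*I)
z(E, W) = (5 + W)**2
p(r, L) = 441 (p(r, L) = 9*(5 + 2)**2 = 9*7**2 = 9*49 = 441)
G = -2581 (G = 441*(-6) + 65 = -2646 + 65 = -2581)
sqrt(-4172 + G) = sqrt(-4172 - 2581) = sqrt(-6753) = I*sqrt(6753)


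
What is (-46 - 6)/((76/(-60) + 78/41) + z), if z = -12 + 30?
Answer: -31980/11461 ≈ -2.7903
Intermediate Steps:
z = 18
(-46 - 6)/((76/(-60) + 78/41) + z) = (-46 - 6)/((76/(-60) + 78/41) + 18) = -52/((76*(-1/60) + 78*(1/41)) + 18) = -52/((-19/15 + 78/41) + 18) = -52/(391/615 + 18) = -52/11461/615 = -52*615/11461 = -31980/11461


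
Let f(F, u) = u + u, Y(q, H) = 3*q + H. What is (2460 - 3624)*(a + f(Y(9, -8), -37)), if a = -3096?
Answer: 3689880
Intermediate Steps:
Y(q, H) = H + 3*q
f(F, u) = 2*u
(2460 - 3624)*(a + f(Y(9, -8), -37)) = (2460 - 3624)*(-3096 + 2*(-37)) = -1164*(-3096 - 74) = -1164*(-3170) = 3689880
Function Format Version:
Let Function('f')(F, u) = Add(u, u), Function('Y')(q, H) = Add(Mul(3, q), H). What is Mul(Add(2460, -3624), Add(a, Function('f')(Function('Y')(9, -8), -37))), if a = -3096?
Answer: 3689880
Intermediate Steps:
Function('Y')(q, H) = Add(H, Mul(3, q))
Function('f')(F, u) = Mul(2, u)
Mul(Add(2460, -3624), Add(a, Function('f')(Function('Y')(9, -8), -37))) = Mul(Add(2460, -3624), Add(-3096, Mul(2, -37))) = Mul(-1164, Add(-3096, -74)) = Mul(-1164, -3170) = 3689880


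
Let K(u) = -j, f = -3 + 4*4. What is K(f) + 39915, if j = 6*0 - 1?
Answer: 39916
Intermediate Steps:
j = -1 (j = 0 - 1 = -1)
f = 13 (f = -3 + 16 = 13)
K(u) = 1 (K(u) = -1*(-1) = 1)
K(f) + 39915 = 1 + 39915 = 39916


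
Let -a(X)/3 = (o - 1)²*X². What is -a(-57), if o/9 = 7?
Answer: 37467468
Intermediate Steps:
o = 63 (o = 9*7 = 63)
a(X) = -11532*X² (a(X) = -3*(63 - 1)²*X² = -3*62²*X² = -11532*X²)
-a(-57) = -(-11532)*(-57)² = -(-11532)*3249 = -1*(-37467468) = 37467468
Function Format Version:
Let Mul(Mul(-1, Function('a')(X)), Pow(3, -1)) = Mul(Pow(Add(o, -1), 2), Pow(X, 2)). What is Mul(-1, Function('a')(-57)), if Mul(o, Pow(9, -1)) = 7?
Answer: 37467468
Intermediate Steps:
o = 63 (o = Mul(9, 7) = 63)
Function('a')(X) = Mul(-11532, Pow(X, 2)) (Function('a')(X) = Mul(-3, Mul(Pow(Add(63, -1), 2), Pow(X, 2))) = Mul(-3, Mul(Pow(62, 2), Pow(X, 2))) = Mul(-3, Mul(3844, Pow(X, 2))) = Mul(-11532, Pow(X, 2)))
Mul(-1, Function('a')(-57)) = Mul(-1, Mul(-11532, Pow(-57, 2))) = Mul(-1, Mul(-11532, 3249)) = Mul(-1, -37467468) = 37467468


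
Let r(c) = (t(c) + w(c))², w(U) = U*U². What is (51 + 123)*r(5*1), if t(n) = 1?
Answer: 2762424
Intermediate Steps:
w(U) = U³
r(c) = (1 + c³)²
(51 + 123)*r(5*1) = (51 + 123)*(1 + (5*1)³)² = 174*(1 + 5³)² = 174*(1 + 125)² = 174*126² = 174*15876 = 2762424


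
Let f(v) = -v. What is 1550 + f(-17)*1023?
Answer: 18941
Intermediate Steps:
1550 + f(-17)*1023 = 1550 - 1*(-17)*1023 = 1550 + 17*1023 = 1550 + 17391 = 18941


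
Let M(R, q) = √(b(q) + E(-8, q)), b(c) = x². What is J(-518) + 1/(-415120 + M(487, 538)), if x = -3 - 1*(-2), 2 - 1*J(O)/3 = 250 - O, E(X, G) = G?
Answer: -396001963067698/172324613861 - 7*√11/172324613861 ≈ -2298.0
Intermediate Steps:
J(O) = -744 + 3*O (J(O) = 6 - 3*(250 - O) = 6 + (-750 + 3*O) = -744 + 3*O)
x = -1 (x = -3 + 2 = -1)
b(c) = 1 (b(c) = (-1)² = 1)
M(R, q) = √(1 + q)
J(-518) + 1/(-415120 + M(487, 538)) = (-744 + 3*(-518)) + 1/(-415120 + √(1 + 538)) = (-744 - 1554) + 1/(-415120 + √539) = -2298 + 1/(-415120 + 7*√11)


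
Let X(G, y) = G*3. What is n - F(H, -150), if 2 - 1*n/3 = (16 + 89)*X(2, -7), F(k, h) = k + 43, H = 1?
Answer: -1928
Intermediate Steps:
X(G, y) = 3*G
F(k, h) = 43 + k
n = -1884 (n = 6 - 3*(16 + 89)*3*2 = 6 - 315*6 = 6 - 3*630 = 6 - 1890 = -1884)
n - F(H, -150) = -1884 - (43 + 1) = -1884 - 1*44 = -1884 - 44 = -1928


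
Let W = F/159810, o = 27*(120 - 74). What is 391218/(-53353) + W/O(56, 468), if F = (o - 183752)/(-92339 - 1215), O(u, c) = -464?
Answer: -271395800419739651/37012049772357408 ≈ -7.3326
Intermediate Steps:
o = 1242 (o = 27*46 = 1242)
F = 91255/46777 (F = (1242 - 183752)/(-92339 - 1215) = -182510/(-93554) = -182510*(-1/93554) = 91255/46777 ≈ 1.9509)
W = 18251/1495086474 (W = (91255/46777)/159810 = (91255/46777)*(1/159810) = 18251/1495086474 ≈ 1.2207e-5)
391218/(-53353) + W/O(56, 468) = 391218/(-53353) + (18251/1495086474)/(-464) = 391218*(-1/53353) + (18251/1495086474)*(-1/464) = -391218/53353 - 18251/693720123936 = -271395800419739651/37012049772357408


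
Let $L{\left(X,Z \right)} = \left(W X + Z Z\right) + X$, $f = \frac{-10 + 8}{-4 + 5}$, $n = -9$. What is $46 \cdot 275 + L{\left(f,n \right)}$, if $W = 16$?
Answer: $12697$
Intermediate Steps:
$f = -2$ ($f = - \frac{2}{1} = \left(-2\right) 1 = -2$)
$L{\left(X,Z \right)} = Z^{2} + 17 X$ ($L{\left(X,Z \right)} = \left(16 X + Z Z\right) + X = \left(16 X + Z^{2}\right) + X = \left(Z^{2} + 16 X\right) + X = Z^{2} + 17 X$)
$46 \cdot 275 + L{\left(f,n \right)} = 46 \cdot 275 + \left(\left(-9\right)^{2} + 17 \left(-2\right)\right) = 12650 + \left(81 - 34\right) = 12650 + 47 = 12697$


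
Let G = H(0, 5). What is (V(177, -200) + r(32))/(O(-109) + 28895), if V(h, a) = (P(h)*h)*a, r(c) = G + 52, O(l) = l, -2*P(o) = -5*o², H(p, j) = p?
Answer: -1386308224/14393 ≈ -96318.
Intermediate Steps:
P(o) = 5*o²/2 (P(o) = -(-5)*o²/2 = 5*o²/2)
G = 0
r(c) = 52 (r(c) = 0 + 52 = 52)
V(h, a) = 5*a*h³/2 (V(h, a) = ((5*h²/2)*h)*a = (5*h³/2)*a = 5*a*h³/2)
(V(177, -200) + r(32))/(O(-109) + 28895) = ((5/2)*(-200)*177³ + 52)/(-109 + 28895) = ((5/2)*(-200)*5545233 + 52)/28786 = (-2772616500 + 52)*(1/28786) = -2772616448*1/28786 = -1386308224/14393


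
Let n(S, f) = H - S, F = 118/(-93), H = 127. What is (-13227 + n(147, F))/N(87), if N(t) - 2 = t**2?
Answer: -13247/7571 ≈ -1.7497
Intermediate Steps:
F = -118/93 (F = 118*(-1/93) = -118/93 ≈ -1.2688)
N(t) = 2 + t**2
n(S, f) = 127 - S
(-13227 + n(147, F))/N(87) = (-13227 + (127 - 1*147))/(2 + 87**2) = (-13227 + (127 - 147))/(2 + 7569) = (-13227 - 20)/7571 = -13247*1/7571 = -13247/7571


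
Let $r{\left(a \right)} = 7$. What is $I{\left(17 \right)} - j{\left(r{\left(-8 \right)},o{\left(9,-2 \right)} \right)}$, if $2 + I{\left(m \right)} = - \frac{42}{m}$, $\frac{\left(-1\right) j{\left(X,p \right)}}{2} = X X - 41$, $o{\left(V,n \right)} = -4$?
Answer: $\frac{196}{17} \approx 11.529$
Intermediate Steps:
$j{\left(X,p \right)} = 82 - 2 X^{2}$ ($j{\left(X,p \right)} = - 2 \left(X X - 41\right) = - 2 \left(X^{2} - 41\right) = - 2 \left(-41 + X^{2}\right) = 82 - 2 X^{2}$)
$I{\left(m \right)} = -2 - \frac{42}{m}$
$I{\left(17 \right)} - j{\left(r{\left(-8 \right)},o{\left(9,-2 \right)} \right)} = \left(-2 - \frac{42}{17}\right) - \left(82 - 2 \cdot 7^{2}\right) = \left(-2 - \frac{42}{17}\right) - \left(82 - 98\right) = - \frac{76}{17} - -16 = - \frac{76}{17} + 16 = \frac{196}{17}$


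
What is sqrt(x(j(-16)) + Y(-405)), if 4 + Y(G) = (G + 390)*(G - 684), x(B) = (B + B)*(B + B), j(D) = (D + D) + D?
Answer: sqrt(25547) ≈ 159.83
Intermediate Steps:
j(D) = 3*D (j(D) = 2*D + D = 3*D)
x(B) = 4*B**2 (x(B) = (2*B)*(2*B) = 4*B**2)
Y(G) = -4 + (-684 + G)*(390 + G) (Y(G) = -4 + (G + 390)*(G - 684) = -4 + (390 + G)*(-684 + G) = -4 + (-684 + G)*(390 + G))
sqrt(x(j(-16)) + Y(-405)) = sqrt(4*(3*(-16))**2 + (-266764 + (-405)**2 - 294*(-405))) = sqrt(4*(-48)**2 + (-266764 + 164025 + 119070)) = sqrt(4*2304 + 16331) = sqrt(9216 + 16331) = sqrt(25547)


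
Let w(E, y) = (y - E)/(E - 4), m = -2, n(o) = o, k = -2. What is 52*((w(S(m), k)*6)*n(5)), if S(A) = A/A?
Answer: 1560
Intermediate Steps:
S(A) = 1
w(E, y) = (y - E)/(-4 + E)
52*((w(S(m), k)*6)*n(5)) = 52*((((-2 - 1*1)/(-4 + 1))*6)*5) = 52*((((-2 - 1)/(-3))*6)*5) = 52*((-⅓*(-3)*6)*5) = 52*((1*6)*5) = 52*(6*5) = 52*30 = 1560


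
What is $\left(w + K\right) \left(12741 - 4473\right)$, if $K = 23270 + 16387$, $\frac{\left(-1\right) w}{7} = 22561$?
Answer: $-977856360$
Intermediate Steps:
$w = -157927$ ($w = \left(-7\right) 22561 = -157927$)
$K = 39657$
$\left(w + K\right) \left(12741 - 4473\right) = \left(-157927 + 39657\right) \left(12741 - 4473\right) = \left(-118270\right) 8268 = -977856360$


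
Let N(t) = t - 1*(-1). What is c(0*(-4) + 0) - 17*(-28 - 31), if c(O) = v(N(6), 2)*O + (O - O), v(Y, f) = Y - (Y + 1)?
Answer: 1003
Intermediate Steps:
N(t) = 1 + t (N(t) = t + 1 = 1 + t)
v(Y, f) = -1 (v(Y, f) = Y - (1 + Y) = Y + (-1 - Y) = -1)
c(O) = -O (c(O) = -O + (O - O) = -O + 0 = -O)
c(0*(-4) + 0) - 17*(-28 - 31) = -(0*(-4) + 0) - 17*(-28 - 31) = -(0 + 0) - 17*(-59) = -1*0 + 1003 = 0 + 1003 = 1003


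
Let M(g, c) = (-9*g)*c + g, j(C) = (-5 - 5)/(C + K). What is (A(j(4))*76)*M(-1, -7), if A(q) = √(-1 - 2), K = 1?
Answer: -4864*I*√3 ≈ -8424.7*I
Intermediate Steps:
j(C) = -10/(1 + C) (j(C) = (-5 - 5)/(C + 1) = -10/(1 + C))
M(g, c) = g - 9*c*g (M(g, c) = -9*c*g + g = g - 9*c*g)
A(q) = I*√3 (A(q) = √(-3) = I*√3)
(A(j(4))*76)*M(-1, -7) = ((I*√3)*76)*(-(1 - 9*(-7))) = (76*I*√3)*(-(1 + 63)) = (76*I*√3)*(-1*64) = (76*I*√3)*(-64) = -4864*I*√3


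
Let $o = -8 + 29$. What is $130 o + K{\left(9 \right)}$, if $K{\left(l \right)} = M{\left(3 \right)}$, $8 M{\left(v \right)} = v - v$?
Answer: $2730$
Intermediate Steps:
$M{\left(v \right)} = 0$ ($M{\left(v \right)} = \frac{v - v}{8} = \frac{1}{8} \cdot 0 = 0$)
$o = 21$
$K{\left(l \right)} = 0$
$130 o + K{\left(9 \right)} = 130 \cdot 21 + 0 = 2730 + 0 = 2730$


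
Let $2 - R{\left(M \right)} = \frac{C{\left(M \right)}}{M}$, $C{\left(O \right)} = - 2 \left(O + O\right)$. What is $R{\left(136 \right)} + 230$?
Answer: $236$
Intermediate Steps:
$C{\left(O \right)} = - 4 O$ ($C{\left(O \right)} = - 2 \cdot 2 O = - 4 O$)
$R{\left(M \right)} = 6$ ($R{\left(M \right)} = 2 - \frac{\left(-4\right) M}{M} = 2 - -4 = 2 + 4 = 6$)
$R{\left(136 \right)} + 230 = 6 + 230 = 236$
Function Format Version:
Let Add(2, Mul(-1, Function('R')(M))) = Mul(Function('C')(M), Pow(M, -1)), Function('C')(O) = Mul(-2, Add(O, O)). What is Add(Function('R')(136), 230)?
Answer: 236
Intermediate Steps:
Function('C')(O) = Mul(-4, O) (Function('C')(O) = Mul(-2, Mul(2, O)) = Mul(-4, O))
Function('R')(M) = 6 (Function('R')(M) = Add(2, Mul(-1, Mul(Mul(-4, M), Pow(M, -1)))) = Add(2, Mul(-1, -4)) = Add(2, 4) = 6)
Add(Function('R')(136), 230) = Add(6, 230) = 236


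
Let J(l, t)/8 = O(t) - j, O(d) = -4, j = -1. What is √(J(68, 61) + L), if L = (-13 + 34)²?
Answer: √417 ≈ 20.421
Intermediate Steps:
J(l, t) = -24 (J(l, t) = 8*(-4 - 1*(-1)) = 8*(-4 + 1) = 8*(-3) = -24)
L = 441 (L = 21² = 441)
√(J(68, 61) + L) = √(-24 + 441) = √417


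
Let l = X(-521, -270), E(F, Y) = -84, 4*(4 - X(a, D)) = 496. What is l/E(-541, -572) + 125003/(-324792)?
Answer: 2372899/2273544 ≈ 1.0437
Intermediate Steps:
X(a, D) = -120 (X(a, D) = 4 - ¼*496 = 4 - 124 = -120)
l = -120
l/E(-541, -572) + 125003/(-324792) = -120/(-84) + 125003/(-324792) = -120*(-1/84) + 125003*(-1/324792) = 10/7 - 125003/324792 = 2372899/2273544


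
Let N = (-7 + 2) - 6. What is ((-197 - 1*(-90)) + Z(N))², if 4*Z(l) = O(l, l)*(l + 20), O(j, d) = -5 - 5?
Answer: 67081/4 ≈ 16770.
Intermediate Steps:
O(j, d) = -10
N = -11 (N = -5 - 6 = -11)
Z(l) = -50 - 5*l/2 (Z(l) = (-10*(l + 20))/4 = (-10*(20 + l))/4 = (-200 - 10*l)/4 = -50 - 5*l/2)
((-197 - 1*(-90)) + Z(N))² = ((-197 - 1*(-90)) + (-50 - 5/2*(-11)))² = ((-197 + 90) + (-50 + 55/2))² = (-107 - 45/2)² = (-259/2)² = 67081/4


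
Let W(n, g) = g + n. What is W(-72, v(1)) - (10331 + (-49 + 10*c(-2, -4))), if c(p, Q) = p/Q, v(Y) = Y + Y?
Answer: -10357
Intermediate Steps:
v(Y) = 2*Y
W(-72, v(1)) - (10331 + (-49 + 10*c(-2, -4))) = (2*1 - 72) - (10331 + (-49 + 10*(-2/(-4)))) = (2 - 72) - (10331 + (-49 + 10*(-2*(-1/4)))) = -70 - (10331 + (-49 + 10*(1/2))) = -70 - (10331 + (-49 + 5)) = -70 - (10331 - 44) = -70 - 1*10287 = -70 - 10287 = -10357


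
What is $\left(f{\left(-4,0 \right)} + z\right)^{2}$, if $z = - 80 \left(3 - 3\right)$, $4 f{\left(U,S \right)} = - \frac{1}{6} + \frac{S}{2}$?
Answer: $\frac{1}{576} \approx 0.0017361$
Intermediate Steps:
$f{\left(U,S \right)} = - \frac{1}{24} + \frac{S}{8}$ ($f{\left(U,S \right)} = \frac{- \frac{1}{6} + \frac{S}{2}}{4} = - \frac{1}{24} + \frac{S}{8}$)
$z = 0$ ($z = - 80 \left(3 - 3\right) = \left(-80\right) 0 = 0$)
$\left(f{\left(-4,0 \right)} + z\right)^{2} = \left(\left(- \frac{1}{24} + \frac{1}{8} \cdot 0\right) + 0\right)^{2} = \left(\left(- \frac{1}{24} + 0\right) + 0\right)^{2} = \left(- \frac{1}{24} + 0\right)^{2} = \left(- \frac{1}{24}\right)^{2} = \frac{1}{576}$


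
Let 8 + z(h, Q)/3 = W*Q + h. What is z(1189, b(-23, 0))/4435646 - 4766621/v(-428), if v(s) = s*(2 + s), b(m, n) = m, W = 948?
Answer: -10577161911599/404371231944 ≈ -26.157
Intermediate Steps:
z(h, Q) = -24 + 3*h + 2844*Q (z(h, Q) = -24 + 3*(948*Q + h) = -24 + 3*(h + 948*Q) = -24 + (3*h + 2844*Q) = -24 + 3*h + 2844*Q)
z(1189, b(-23, 0))/4435646 - 4766621/v(-428) = (-24 + 3*1189 + 2844*(-23))/4435646 - 4766621*(-1/(428*(2 - 428))) = (-24 + 3567 - 65412)*(1/4435646) - 4766621/((-428*(-426))) = -61869*1/4435646 - 4766621/182328 = -61869/4435646 - 4766621*1/182328 = -61869/4435646 - 4766621/182328 = -10577161911599/404371231944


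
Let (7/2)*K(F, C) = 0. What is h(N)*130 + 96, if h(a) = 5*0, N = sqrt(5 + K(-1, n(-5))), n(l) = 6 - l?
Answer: 96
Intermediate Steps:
K(F, C) = 0 (K(F, C) = (2/7)*0 = 0)
N = sqrt(5) (N = sqrt(5 + 0) = sqrt(5) ≈ 2.2361)
h(a) = 0
h(N)*130 + 96 = 0*130 + 96 = 0 + 96 = 96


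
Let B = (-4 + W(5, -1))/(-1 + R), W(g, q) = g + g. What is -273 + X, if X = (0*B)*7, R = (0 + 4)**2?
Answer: -273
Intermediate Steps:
W(g, q) = 2*g
R = 16 (R = 4**2 = 16)
B = 2/5 (B = (-4 + 2*5)/(-1 + 16) = (-4 + 10)/15 = 6*(1/15) = 2/5 ≈ 0.40000)
X = 0 (X = (0*(2/5))*7 = 0*7 = 0)
-273 + X = -273 + 0 = -273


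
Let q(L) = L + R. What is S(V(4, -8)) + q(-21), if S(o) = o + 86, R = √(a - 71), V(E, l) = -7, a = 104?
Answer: 58 + √33 ≈ 63.745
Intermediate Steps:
R = √33 (R = √(104 - 71) = √33 ≈ 5.7446)
S(o) = 86 + o
q(L) = L + √33
S(V(4, -8)) + q(-21) = (86 - 7) + (-21 + √33) = 79 + (-21 + √33) = 58 + √33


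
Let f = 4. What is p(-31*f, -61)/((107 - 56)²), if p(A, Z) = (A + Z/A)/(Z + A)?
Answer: 1021/3977796 ≈ 0.00025667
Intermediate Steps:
p(A, Z) = (A + Z/A)/(A + Z)
p(-31*f, -61)/((107 - 56)²) = ((-61 + (-31*4)²)/(((-31*4))*(-31*4 - 61)))/((107 - 56)²) = ((-61 + (-124)²)/((-124)*(-124 - 61)))/(51²) = -1/124*(-61 + 15376)/(-185)/2601 = -1/124*(-1/185)*15315*(1/2601) = (3063/4588)*(1/2601) = 1021/3977796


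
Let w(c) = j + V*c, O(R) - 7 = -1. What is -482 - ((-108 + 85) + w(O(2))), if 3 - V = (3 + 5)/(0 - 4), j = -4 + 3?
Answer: -488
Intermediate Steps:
j = -1
V = 5 (V = 3 - (3 + 5)/(0 - 4) = 3 - 8/(-4) = 3 - 8*(-1)/4 = 3 - 1*(-2) = 3 + 2 = 5)
O(R) = 6 (O(R) = 7 - 1 = 6)
w(c) = -1 + 5*c
-482 - ((-108 + 85) + w(O(2))) = -482 - ((-108 + 85) + (-1 + 5*6)) = -482 - (-23 + (-1 + 30)) = -482 - (-23 + 29) = -482 - 1*6 = -482 - 6 = -488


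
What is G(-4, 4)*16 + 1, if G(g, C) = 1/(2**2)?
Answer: 5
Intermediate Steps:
G(g, C) = 1/4
G(-4, 4)*16 + 1 = (1/4)*16 + 1 = 4 + 1 = 5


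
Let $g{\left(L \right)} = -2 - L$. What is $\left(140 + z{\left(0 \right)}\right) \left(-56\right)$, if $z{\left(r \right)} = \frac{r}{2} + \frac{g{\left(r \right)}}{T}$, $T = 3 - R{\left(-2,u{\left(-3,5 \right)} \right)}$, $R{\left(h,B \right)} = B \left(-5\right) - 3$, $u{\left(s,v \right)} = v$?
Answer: $- \frac{242928}{31} \approx -7836.4$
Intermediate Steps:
$R{\left(h,B \right)} = -3 - 5 B$ ($R{\left(h,B \right)} = - 5 B - 3 = -3 - 5 B$)
$T = 31$ ($T = 3 - \left(-3 - 25\right) = 3 - -28 = 3 + 28 = 31$)
$z{\left(r \right)} = - \frac{2}{31} + \frac{29 r}{62}$ ($z{\left(r \right)} = \frac{r}{2} + \frac{-2 - r}{31} = r \frac{1}{2} + \left(-2 - r\right) \frac{1}{31} = \frac{r}{2} - \left(\frac{2}{31} + \frac{r}{31}\right) = - \frac{2}{31} + \frac{29 r}{62}$)
$\left(140 + z{\left(0 \right)}\right) \left(-56\right) = \left(140 + \left(- \frac{2}{31} + \frac{29}{62} \cdot 0\right)\right) \left(-56\right) = \left(140 + \left(- \frac{2}{31} + 0\right)\right) \left(-56\right) = \left(140 - \frac{2}{31}\right) \left(-56\right) = \frac{4338}{31} \left(-56\right) = - \frac{242928}{31}$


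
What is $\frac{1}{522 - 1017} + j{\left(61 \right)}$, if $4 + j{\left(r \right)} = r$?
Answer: $\frac{28214}{495} \approx 56.998$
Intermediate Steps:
$j{\left(r \right)} = -4 + r$
$\frac{1}{522 - 1017} + j{\left(61 \right)} = \frac{1}{522 - 1017} + \left(-4 + 61\right) = \frac{1}{-495} + 57 = - \frac{1}{495} + 57 = \frac{28214}{495}$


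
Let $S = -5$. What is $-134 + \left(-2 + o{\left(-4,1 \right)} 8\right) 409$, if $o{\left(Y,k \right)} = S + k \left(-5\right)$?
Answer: $-33672$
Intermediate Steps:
$o{\left(Y,k \right)} = -5 - 5 k$ ($o{\left(Y,k \right)} = -5 + k \left(-5\right) = -5 - 5 k$)
$-134 + \left(-2 + o{\left(-4,1 \right)} 8\right) 409 = -134 + \left(-2 + \left(-5 - 5\right) 8\right) 409 = -134 + \left(-2 - 80\right) 409 = -134 - 33538 = -33672$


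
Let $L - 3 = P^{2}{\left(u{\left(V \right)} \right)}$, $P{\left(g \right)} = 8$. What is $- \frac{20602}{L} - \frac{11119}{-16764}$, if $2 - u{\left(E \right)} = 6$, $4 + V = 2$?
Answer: $- \frac{344626955}{1123188} \approx -306.83$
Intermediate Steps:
$V = -2$ ($V = -4 + 2 = -2$)
$u{\left(E \right)} = -4$ ($u{\left(E \right)} = 2 - 6 = -4$)
$L = 67$ ($L = 3 + 8^{2} = 3 + 64 = 67$)
$- \frac{20602}{L} - \frac{11119}{-16764} = - \frac{20602}{67} - \frac{11119}{-16764} = \left(-20602\right) \frac{1}{67} - - \frac{11119}{16764} = - \frac{20602}{67} + \frac{11119}{16764} = - \frac{344626955}{1123188}$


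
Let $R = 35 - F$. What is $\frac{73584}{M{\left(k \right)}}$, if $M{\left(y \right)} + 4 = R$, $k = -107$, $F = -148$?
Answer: $\frac{73584}{179} \approx 411.08$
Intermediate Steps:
$R = 183$ ($R = 35 - -148 = 35 + 148 = 183$)
$M{\left(y \right)} = 179$ ($M{\left(y \right)} = -4 + 183 = 179$)
$\frac{73584}{M{\left(k \right)}} = \frac{73584}{179}$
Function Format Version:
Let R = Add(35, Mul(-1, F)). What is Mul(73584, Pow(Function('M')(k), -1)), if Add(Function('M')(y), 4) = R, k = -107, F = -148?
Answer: Rational(73584, 179) ≈ 411.08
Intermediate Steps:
R = 183 (R = Add(35, Mul(-1, -148)) = Add(35, 148) = 183)
Function('M')(y) = 179 (Function('M')(y) = Add(-4, 183) = 179)
Mul(73584, Pow(Function('M')(k), -1)) = Mul(73584, Pow(179, -1)) = Mul(73584, Rational(1, 179)) = Rational(73584, 179)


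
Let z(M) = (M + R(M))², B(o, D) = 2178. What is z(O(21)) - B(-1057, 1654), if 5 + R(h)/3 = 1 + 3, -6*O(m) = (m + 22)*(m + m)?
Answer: 90238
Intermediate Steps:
O(m) = -m*(22 + m)/3 (O(m) = -(m + 22)*(m + m)/6 = -(22 + m)*2*m/6 = -m*(22 + m)/3)
R(h) = -3 (R(h) = -15 + 3*(1 + 3) = -15 + 3*4 = -15 + 12 = -3)
z(M) = (-3 + M)² (z(M) = (M - 3)² = (-3 + M)²)
z(O(21)) - B(-1057, 1654) = (-3 - ⅓*21*(22 + 21))² - 1*2178 = (-3 - ⅓*21*43)² - 2178 = (-3 - 301)² - 2178 = (-304)² - 2178 = 92416 - 2178 = 90238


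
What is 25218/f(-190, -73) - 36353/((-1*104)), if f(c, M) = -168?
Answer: 145193/728 ≈ 199.44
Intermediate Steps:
25218/f(-190, -73) - 36353/((-1*104)) = 25218/(-168) - 36353/((-1*104)) = 25218*(-1/168) - 36353/(-104) = -4203/28 - 36353*(-1/104) = -4203/28 + 36353/104 = 145193/728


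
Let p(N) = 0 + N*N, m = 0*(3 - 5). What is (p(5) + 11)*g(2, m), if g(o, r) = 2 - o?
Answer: 0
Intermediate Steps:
m = 0 (m = 0*(-2) = 0)
p(N) = N² (p(N) = 0 + N² = N²)
(p(5) + 11)*g(2, m) = (5² + 11)*(2 - 1*2) = (25 + 11)*(2 - 2) = 36*0 = 0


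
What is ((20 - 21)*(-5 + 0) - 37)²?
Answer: 1024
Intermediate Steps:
((20 - 21)*(-5 + 0) - 37)² = (-1*(-5) - 37)² = (5 - 37)² = (-32)² = 1024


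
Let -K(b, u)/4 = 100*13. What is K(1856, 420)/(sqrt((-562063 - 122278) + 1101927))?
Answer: -200*sqrt(417586)/16061 ≈ -8.0469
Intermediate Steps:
K(b, u) = -5200 (K(b, u) = -400*13 = -4*1300 = -5200)
K(1856, 420)/(sqrt((-562063 - 122278) + 1101927)) = -5200/sqrt((-562063 - 122278) + 1101927) = -5200/sqrt(-684341 + 1101927) = -5200*sqrt(417586)/417586 = -200*sqrt(417586)/16061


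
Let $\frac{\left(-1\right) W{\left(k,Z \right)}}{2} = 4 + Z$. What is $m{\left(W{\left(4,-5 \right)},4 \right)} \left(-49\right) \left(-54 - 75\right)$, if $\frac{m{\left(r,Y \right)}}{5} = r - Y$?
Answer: $-63210$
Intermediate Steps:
$W{\left(k,Z \right)} = -8 - 2 Z$ ($W{\left(k,Z \right)} = - 2 \left(4 + Z\right) = -8 - 2 Z$)
$m{\left(r,Y \right)} = - 5 Y + 5 r$ ($m{\left(r,Y \right)} = 5 \left(r - Y\right) = - 5 Y + 5 r$)
$m{\left(W{\left(4,-5 \right)},4 \right)} \left(-49\right) \left(-54 - 75\right) = \left(\left(-5\right) 4 + 5 \left(-8 - -10\right)\right) \left(-49\right) \left(-54 - 75\right) = \left(-20 + 5 \left(-8 + 10\right)\right) \left(-49\right) \left(-54 - 75\right) = \left(-20 + 5 \cdot 2\right) \left(-49\right) \left(-129\right) = \left(-20 + 10\right) \left(-49\right) \left(-129\right) = \left(-10\right) \left(-49\right) \left(-129\right) = 490 \left(-129\right) = -63210$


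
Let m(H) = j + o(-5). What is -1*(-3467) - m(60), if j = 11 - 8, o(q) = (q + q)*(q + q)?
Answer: 3364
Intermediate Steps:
o(q) = 4*q² (o(q) = (2*q)*(2*q) = 4*q²)
j = 3
m(H) = 103 (m(H) = 3 + 4*(-5)² = 3 + 4*25 = 3 + 100 = 103)
-1*(-3467) - m(60) = -1*(-3467) - 1*103 = 3467 - 103 = 3364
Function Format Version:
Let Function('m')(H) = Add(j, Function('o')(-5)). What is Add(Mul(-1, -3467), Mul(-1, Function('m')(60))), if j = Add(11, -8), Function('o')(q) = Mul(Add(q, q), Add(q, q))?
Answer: 3364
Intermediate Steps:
Function('o')(q) = Mul(4, Pow(q, 2)) (Function('o')(q) = Mul(Mul(2, q), Mul(2, q)) = Mul(4, Pow(q, 2)))
j = 3
Function('m')(H) = 103 (Function('m')(H) = Add(3, Mul(4, Pow(-5, 2))) = Add(3, Mul(4, 25)) = Add(3, 100) = 103)
Add(Mul(-1, -3467), Mul(-1, Function('m')(60))) = Add(Mul(-1, -3467), Mul(-1, 103)) = Add(3467, -103) = 3364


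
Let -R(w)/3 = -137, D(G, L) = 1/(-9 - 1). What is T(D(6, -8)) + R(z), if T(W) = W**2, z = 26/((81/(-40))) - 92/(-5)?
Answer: 41101/100 ≈ 411.01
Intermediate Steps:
z = 2252/405 (z = 26/((81*(-1/40))) - 92*(-1/5) = 26/(-81/40) + 92/5 = 26*(-40/81) + 92/5 = -1040/81 + 92/5 = 2252/405 ≈ 5.5605)
D(G, L) = -1/10 (D(G, L) = 1/(-10) = -1/10)
R(w) = 411 (R(w) = -3*(-137) = 411)
T(D(6, -8)) + R(z) = (-1/10)**2 + 411 = 1/100 + 411 = 41101/100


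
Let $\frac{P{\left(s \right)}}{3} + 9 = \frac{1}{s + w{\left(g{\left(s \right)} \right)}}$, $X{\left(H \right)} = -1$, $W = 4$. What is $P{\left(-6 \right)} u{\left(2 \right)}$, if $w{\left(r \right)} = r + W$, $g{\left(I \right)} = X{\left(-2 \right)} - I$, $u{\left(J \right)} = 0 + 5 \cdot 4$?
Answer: $-520$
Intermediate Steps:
$u{\left(J \right)} = 20$ ($u{\left(J \right)} = 0 + 20 = 20$)
$g{\left(I \right)} = -1 - I$
$w{\left(r \right)} = 4 + r$ ($w{\left(r \right)} = r + 4 = 4 + r$)
$P{\left(s \right)} = -26$ ($P{\left(s \right)} = -27 + \frac{3}{s + \left(4 - \left(1 + s\right)\right)} = -27 + \frac{3}{s - \left(-3 + s\right)} = -27 + \frac{3}{3} = -27 + 3 \cdot \frac{1}{3} = -27 + 1 = -26$)
$P{\left(-6 \right)} u{\left(2 \right)} = \left(-26\right) 20 = -520$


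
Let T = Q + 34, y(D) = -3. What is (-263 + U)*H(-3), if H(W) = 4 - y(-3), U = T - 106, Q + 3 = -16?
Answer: -2478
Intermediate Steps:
Q = -19 (Q = -3 - 16 = -19)
T = 15 (T = -19 + 34 = 15)
U = -91 (U = 15 - 106 = -91)
H(W) = 7 (H(W) = 4 - 1*(-3) = 4 + 3 = 7)
(-263 + U)*H(-3) = (-263 - 91)*7 = -354*7 = -2478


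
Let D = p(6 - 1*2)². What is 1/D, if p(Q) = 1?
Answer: 1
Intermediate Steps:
D = 1 (D = 1² = 1)
1/D = 1/1 = 1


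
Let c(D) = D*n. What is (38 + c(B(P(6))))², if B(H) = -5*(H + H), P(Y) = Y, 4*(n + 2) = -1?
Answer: 29929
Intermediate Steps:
n = -9/4 (n = -2 + (¼)*(-1) = -2 - ¼ = -9/4 ≈ -2.2500)
B(H) = -10*H
c(D) = -9*D/4 (c(D) = D*(-9/4) = -9*D/4)
(38 + c(B(P(6))))² = (38 - (-45)*6/2)² = (38 - 9/4*(-60))² = (38 + 135)² = 173² = 29929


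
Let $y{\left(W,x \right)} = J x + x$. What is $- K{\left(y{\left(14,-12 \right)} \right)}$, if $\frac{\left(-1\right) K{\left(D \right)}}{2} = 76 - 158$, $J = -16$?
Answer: $-164$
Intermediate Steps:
$y{\left(W,x \right)} = - 15 x$ ($y{\left(W,x \right)} = - 16 x + x = - 15 x$)
$K{\left(D \right)} = 164$ ($K{\left(D \right)} = - 2 \left(76 - 158\right) = \left(-2\right) \left(-82\right) = 164$)
$- K{\left(y{\left(14,-12 \right)} \right)} = \left(-1\right) 164 = -164$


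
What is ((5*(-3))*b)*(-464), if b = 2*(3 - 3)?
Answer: 0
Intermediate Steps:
b = 0 (b = 2*0 = 0)
((5*(-3))*b)*(-464) = ((5*(-3))*0)*(-464) = -15*0*(-464) = 0*(-464) = 0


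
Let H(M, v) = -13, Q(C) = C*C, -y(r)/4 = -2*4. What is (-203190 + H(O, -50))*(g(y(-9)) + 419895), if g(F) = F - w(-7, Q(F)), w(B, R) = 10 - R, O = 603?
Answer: -85536474023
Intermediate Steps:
y(r) = 32 (y(r) = -(-8)*4 = -4*(-8) = 32)
Q(C) = C²
g(F) = -10 + F + F² (g(F) = F - (10 - F²) = F + (-10 + F²) = -10 + F + F²)
(-203190 + H(O, -50))*(g(y(-9)) + 419895) = (-203190 - 13)*((-10 + 32 + 32²) + 419895) = -203203*((-10 + 32 + 1024) + 419895) = -203203*(1046 + 419895) = -203203*420941 = -85536474023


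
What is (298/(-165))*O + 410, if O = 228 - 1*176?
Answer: 52154/165 ≈ 316.08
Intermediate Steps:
O = 52 (O = 228 - 176 = 52)
(298/(-165))*O + 410 = (298/(-165))*52 + 410 = (298*(-1/165))*52 + 410 = -298/165*52 + 410 = -15496/165 + 410 = 52154/165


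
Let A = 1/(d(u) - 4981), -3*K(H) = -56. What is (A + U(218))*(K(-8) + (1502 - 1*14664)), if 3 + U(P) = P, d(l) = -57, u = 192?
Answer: -21354676835/7557 ≈ -2.8258e+6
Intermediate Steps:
K(H) = 56/3 (K(H) = -⅓*(-56) = 56/3)
U(P) = -3 + P
A = -1/5038 (A = 1/(-57 - 4981) = 1/(-5038) = -1/5038 ≈ -0.00019849)
(A + U(218))*(K(-8) + (1502 - 1*14664)) = (-1/5038 + (-3 + 218))*(56/3 + (1502 - 1*14664)) = (-1/5038 + 215)*(56/3 + (1502 - 14664)) = 1083169*(56/3 - 13162)/5038 = (1083169/5038)*(-39430/3) = -21354676835/7557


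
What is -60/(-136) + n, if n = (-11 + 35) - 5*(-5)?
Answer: 1681/34 ≈ 49.441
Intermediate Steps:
n = 49 (n = 24 + 25 = 49)
-60/(-136) + n = -60/(-136) + 49 = -1/136*(-60) + 49 = 15/34 + 49 = 1681/34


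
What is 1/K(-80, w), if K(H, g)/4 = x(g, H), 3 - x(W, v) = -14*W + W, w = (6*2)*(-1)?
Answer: -1/612 ≈ -0.0016340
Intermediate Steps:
w = -12 (w = 12*(-1) = -12)
x(W, v) = 3 + 13*W (x(W, v) = 3 - (-14*W + W) = 3 - (-13)*W = 3 + 13*W)
K(H, g) = 12 + 52*g (K(H, g) = 4*(3 + 13*g) = 12 + 52*g)
1/K(-80, w) = 1/(12 + 52*(-12)) = 1/(12 - 624) = 1/(-612) = -1/612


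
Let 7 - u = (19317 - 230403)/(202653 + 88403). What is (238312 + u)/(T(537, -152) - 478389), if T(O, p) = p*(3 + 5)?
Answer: -6936438595/13959191288 ≈ -0.49691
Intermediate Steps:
T(O, p) = 8*p (T(O, p) = p*8 = 8*p)
u = 1124239/145528 (u = 7 - (19317 - 230403)/(202653 + 88403) = 7 - (-211086)/291056 = 7 - 1*(-105543/145528) = 7 + 105543/145528 = 1124239/145528 ≈ 7.7252)
(238312 + u)/(T(537, -152) - 478389) = (238312 + 1124239/145528)/(8*(-152) - 478389) = 34682192975/(145528*(-1216 - 478389)) = (34682192975/145528)/(-479605) = (34682192975/145528)*(-1/479605) = -6936438595/13959191288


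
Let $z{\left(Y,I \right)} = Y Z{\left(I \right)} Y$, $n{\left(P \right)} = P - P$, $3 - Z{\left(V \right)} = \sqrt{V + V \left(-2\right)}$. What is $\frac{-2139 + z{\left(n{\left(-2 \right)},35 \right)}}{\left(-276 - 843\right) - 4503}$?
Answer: $\frac{713}{1874} \approx 0.38047$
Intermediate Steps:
$Z{\left(V \right)} = 3 - \sqrt{- V}$ ($Z{\left(V \right)} = 3 - \sqrt{V + V \left(-2\right)} = 3 - \sqrt{V - 2 V} = 3 - \sqrt{- V}$)
$n{\left(P \right)} = 0$
$z{\left(Y,I \right)} = Y^{2} \left(3 - \sqrt{- I}\right)$ ($z{\left(Y,I \right)} = Y \left(3 - \sqrt{- I}\right) Y = Y^{2} \left(3 - \sqrt{- I}\right)$)
$\frac{-2139 + z{\left(n{\left(-2 \right)},35 \right)}}{\left(-276 - 843\right) - 4503} = \frac{-2139 + 0^{2} \left(3 - \sqrt{\left(-1\right) 35}\right)}{\left(-276 - 843\right) - 4503} = \frac{-2139 + 0 \left(3 - \sqrt{-35}\right)}{-1119 - 4503} = \frac{-2139 + 0 \left(3 - i \sqrt{35}\right)}{-5622} = \left(-2139 + 0 \left(3 - i \sqrt{35}\right)\right) \left(- \frac{1}{5622}\right) = \left(-2139 + 0\right) \left(- \frac{1}{5622}\right) = \left(-2139\right) \left(- \frac{1}{5622}\right) = \frac{713}{1874}$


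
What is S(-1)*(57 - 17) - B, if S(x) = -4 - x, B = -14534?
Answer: 14414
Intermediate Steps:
S(-1)*(57 - 17) - B = (-4 - 1*(-1))*(57 - 17) - 1*(-14534) = (-4 + 1)*40 + 14534 = -3*40 + 14534 = -120 + 14534 = 14414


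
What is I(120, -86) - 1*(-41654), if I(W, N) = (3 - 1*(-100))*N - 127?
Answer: 32669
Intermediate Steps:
I(W, N) = -127 + 103*N (I(W, N) = (3 + 100)*N - 127 = 103*N - 127 = -127 + 103*N)
I(120, -86) - 1*(-41654) = (-127 + 103*(-86)) - 1*(-41654) = (-127 - 8858) + 41654 = -8985 + 41654 = 32669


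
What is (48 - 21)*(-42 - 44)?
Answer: -2322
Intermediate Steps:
(48 - 21)*(-42 - 44) = 27*(-86) = -2322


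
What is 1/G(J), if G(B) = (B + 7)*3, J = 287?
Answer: 1/882 ≈ 0.0011338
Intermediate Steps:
G(B) = 21 + 3*B (G(B) = (7 + B)*3 = 21 + 3*B)
1/G(J) = 1/(21 + 3*287) = 1/(21 + 861) = 1/882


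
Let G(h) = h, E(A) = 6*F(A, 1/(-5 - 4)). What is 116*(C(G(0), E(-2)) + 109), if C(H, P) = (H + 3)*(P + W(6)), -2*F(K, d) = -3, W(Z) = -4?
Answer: 14384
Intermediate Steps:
F(K, d) = 3/2 (F(K, d) = -1/2*(-3) = 3/2)
E(A) = 9 (E(A) = 6*(3/2) = 9)
C(H, P) = (-4 + P)*(3 + H) (C(H, P) = (H + 3)*(P - 4) = (3 + H)*(-4 + P) = (-4 + P)*(3 + H))
116*(C(G(0), E(-2)) + 109) = 116*((-12 - 4*0 + 3*9 + 0*9) + 109) = 116*((-12 + 0 + 27 + 0) + 109) = 116*(15 + 109) = 116*124 = 14384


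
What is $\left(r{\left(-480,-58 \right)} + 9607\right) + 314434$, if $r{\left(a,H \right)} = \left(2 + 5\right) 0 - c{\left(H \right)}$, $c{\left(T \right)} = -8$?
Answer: $324049$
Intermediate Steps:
$r{\left(a,H \right)} = 8$ ($r{\left(a,H \right)} = \left(2 + 5\right) 0 - -8 = 7 \cdot 0 + 8 = 0 + 8 = 8$)
$\left(r{\left(-480,-58 \right)} + 9607\right) + 314434 = \left(8 + 9607\right) + 314434 = 9615 + 314434 = 324049$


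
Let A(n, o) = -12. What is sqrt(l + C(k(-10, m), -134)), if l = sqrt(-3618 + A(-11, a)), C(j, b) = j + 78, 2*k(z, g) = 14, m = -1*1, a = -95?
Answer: sqrt(85 + 11*I*sqrt(30)) ≈ 9.7259 + 3.0974*I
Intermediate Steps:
m = -1
k(z, g) = 7 (k(z, g) = (1/2)*14 = 7)
C(j, b) = 78 + j
l = 11*I*sqrt(30) (l = sqrt(-3618 - 12) = sqrt(-3630) = 11*I*sqrt(30) ≈ 60.25*I)
sqrt(l + C(k(-10, m), -134)) = sqrt(11*I*sqrt(30) + (78 + 7)) = sqrt(11*I*sqrt(30) + 85) = sqrt(85 + 11*I*sqrt(30))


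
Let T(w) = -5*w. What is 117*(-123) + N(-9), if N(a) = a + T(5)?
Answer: -14425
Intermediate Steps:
N(a) = -25 + a (N(a) = a - 5*5 = a - 25 = -25 + a)
117*(-123) + N(-9) = 117*(-123) + (-25 - 9) = -14391 - 34 = -14425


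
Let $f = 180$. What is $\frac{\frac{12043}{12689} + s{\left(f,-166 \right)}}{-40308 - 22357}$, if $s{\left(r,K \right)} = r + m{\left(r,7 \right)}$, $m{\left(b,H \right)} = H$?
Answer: $- \frac{2384886}{795156185} \approx -0.0029993$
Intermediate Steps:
$s{\left(r,K \right)} = 7 + r$ ($s{\left(r,K \right)} = r + 7 = 7 + r$)
$\frac{\frac{12043}{12689} + s{\left(f,-166 \right)}}{-40308 - 22357} = \frac{\frac{12043}{12689} + \left(7 + 180\right)}{-40308 - 22357} = \frac{12043 \cdot \frac{1}{12689} + 187}{-62665} = \left(\frac{12043}{12689} + 187\right) \left(- \frac{1}{62665}\right) = \frac{2384886}{12689} \left(- \frac{1}{62665}\right) = - \frac{2384886}{795156185}$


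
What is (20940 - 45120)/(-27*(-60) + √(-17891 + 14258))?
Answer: -13057200/876011 + 8060*I*√3633/876011 ≈ -14.905 + 0.55457*I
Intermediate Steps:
(20940 - 45120)/(-27*(-60) + √(-17891 + 14258)) = -24180/(1620 + √(-3633)) = -24180/(1620 + I*√3633)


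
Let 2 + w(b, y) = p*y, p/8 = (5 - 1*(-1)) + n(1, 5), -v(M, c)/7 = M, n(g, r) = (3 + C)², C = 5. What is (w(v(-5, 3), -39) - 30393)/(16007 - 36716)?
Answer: 52235/20709 ≈ 2.5223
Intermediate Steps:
n(g, r) = 64 (n(g, r) = (3 + 5)² = 8² = 64)
v(M, c) = -7*M
p = 560 (p = 8*((5 - 1*(-1)) + 64) = 8*((5 + 1) + 64) = 8*(6 + 64) = 8*70 = 560)
w(b, y) = -2 + 560*y
(w(v(-5, 3), -39) - 30393)/(16007 - 36716) = ((-2 + 560*(-39)) - 30393)/(16007 - 36716) = ((-2 - 21840) - 30393)/(-20709) = (-21842 - 30393)*(-1/20709) = -52235*(-1/20709) = 52235/20709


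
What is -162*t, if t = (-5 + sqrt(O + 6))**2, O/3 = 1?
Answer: -648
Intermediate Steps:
O = 3 (O = 3*1 = 3)
t = 4 (t = (-5 + sqrt(3 + 6))**2 = (-5 + sqrt(9))**2 = (-5 + 3)**2 = (-2)**2 = 4)
-162*t = -162*4 = -648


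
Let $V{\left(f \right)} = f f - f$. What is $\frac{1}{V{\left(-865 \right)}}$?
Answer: $\frac{1}{749090} \approx 1.335 \cdot 10^{-6}$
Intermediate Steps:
$V{\left(f \right)} = f^{2} - f$
$\frac{1}{V{\left(-865 \right)}} = \frac{1}{\left(-865\right) \left(-1 - 865\right)} = \frac{1}{\left(-865\right) \left(-866\right)} = \frac{1}{749090}$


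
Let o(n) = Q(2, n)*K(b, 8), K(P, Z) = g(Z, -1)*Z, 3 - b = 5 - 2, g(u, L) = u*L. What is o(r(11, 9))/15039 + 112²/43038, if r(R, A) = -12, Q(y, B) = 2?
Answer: 376832/1331787 ≈ 0.28295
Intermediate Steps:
g(u, L) = L*u
b = 0 (b = 3 - (5 - 2) = 3 - 1*3 = 3 - 3 = 0)
K(P, Z) = -Z² (K(P, Z) = (-Z)*Z = -Z²)
o(n) = -128 (o(n) = 2*(-1*8²) = 2*(-1*64) = 2*(-64) = -128)
o(r(11, 9))/15039 + 112²/43038 = -128/15039 + 112²/43038 = -128*1/15039 + 12544*(1/43038) = -128/15039 + 6272/21519 = 376832/1331787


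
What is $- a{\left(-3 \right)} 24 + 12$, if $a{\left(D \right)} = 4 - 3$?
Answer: $-12$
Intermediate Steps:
$a{\left(D \right)} = 1$ ($a{\left(D \right)} = 4 - 3 = 1$)
$- a{\left(-3 \right)} 24 + 12 = \left(-1\right) 1 \cdot 24 + 12 = \left(-1\right) 24 + 12 = -24 + 12 = -12$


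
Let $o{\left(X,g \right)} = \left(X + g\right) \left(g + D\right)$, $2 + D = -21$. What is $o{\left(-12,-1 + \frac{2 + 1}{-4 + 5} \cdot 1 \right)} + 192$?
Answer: $402$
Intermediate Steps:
$D = -23$ ($D = -2 - 21 = -23$)
$o{\left(X,g \right)} = \left(-23 + g\right) \left(X + g\right)$ ($o{\left(X,g \right)} = \left(X + g\right) \left(g - 23\right) = \left(X + g\right) \left(-23 + g\right) = \left(-23 + g\right) \left(X + g\right)$)
$o{\left(-12,-1 + \frac{2 + 1}{-4 + 5} \cdot 1 \right)} + 192 = \left(\left(-1 + \frac{2 + 1}{-4 + 5} \cdot 1\right)^{2} - -276 - 23 \left(-1 + \frac{2 + 1}{-4 + 5} \cdot 1\right) - 12 \left(-1 + \frac{2 + 1}{-4 + 5} \cdot 1\right)\right) + 192 = \left(\left(-1 + \frac{3}{1} \cdot 1\right)^{2} + 276 - 23 \left(-1 + \frac{3}{1} \cdot 1\right) - 12 \left(-1 + \frac{3}{1} \cdot 1\right)\right) + 192 = \left(\left(-1 + 3 \cdot 1 \cdot 1\right)^{2} + 276 - 23 \left(-1 + 3 \cdot 1 \cdot 1\right) - 12 \left(-1 + 3 \cdot 1 \cdot 1\right)\right) + 192 = \left(\left(-1 + 3 \cdot 1\right)^{2} + 276 - 23 \left(-1 + 3 \cdot 1\right) - 12 \left(-1 + 3 \cdot 1\right)\right) + 192 = \left(\left(-1 + 3\right)^{2} + 276 - 23 \left(-1 + 3\right) - 12 \left(-1 + 3\right)\right) + 192 = \left(2^{2} + 276 - 46 - 24\right) + 192 = \left(4 + 276 - 46 - 24\right) + 192 = 210 + 192 = 402$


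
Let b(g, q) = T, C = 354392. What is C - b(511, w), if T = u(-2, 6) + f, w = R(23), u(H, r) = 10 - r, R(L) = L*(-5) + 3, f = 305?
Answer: 354083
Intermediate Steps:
R(L) = 3 - 5*L (R(L) = -5*L + 3 = 3 - 5*L)
w = -112 (w = 3 - 5*23 = 3 - 115 = -112)
T = 309 (T = (10 - 1*6) + 305 = (10 - 6) + 305 = 4 + 305 = 309)
b(g, q) = 309
C - b(511, w) = 354392 - 1*309 = 354392 - 309 = 354083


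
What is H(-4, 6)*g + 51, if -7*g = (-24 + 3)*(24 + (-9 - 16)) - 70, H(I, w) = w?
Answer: 93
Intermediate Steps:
g = 7 (g = -((-24 + 3)*(24 + (-9 - 16)) - 70)/7 = -(-21*(24 - 25) - 70)/7 = -(-21*(-1) - 70)/7 = -(21 - 70)/7 = -1/7*(-49) = 7)
H(-4, 6)*g + 51 = 6*7 + 51 = 42 + 51 = 93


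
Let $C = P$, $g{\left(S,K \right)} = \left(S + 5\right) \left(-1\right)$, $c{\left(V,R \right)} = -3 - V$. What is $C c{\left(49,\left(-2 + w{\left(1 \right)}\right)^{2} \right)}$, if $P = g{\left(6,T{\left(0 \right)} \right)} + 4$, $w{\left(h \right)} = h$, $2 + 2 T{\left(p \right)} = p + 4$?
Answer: $364$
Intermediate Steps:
$T{\left(p \right)} = 1 + \frac{p}{2}$ ($T{\left(p \right)} = -1 + \frac{p + 4}{2} = -1 + \frac{4 + p}{2} = -1 + \left(2 + \frac{p}{2}\right) = 1 + \frac{p}{2}$)
$g{\left(S,K \right)} = -5 - S$ ($g{\left(S,K \right)} = \left(5 + S\right) \left(-1\right) = -5 - S$)
$P = -7$ ($P = \left(-5 - 6\right) + 4 = -11 + 4 = -7$)
$C = -7$
$C c{\left(49,\left(-2 + w{\left(1 \right)}\right)^{2} \right)} = - 7 \left(-3 - 49\right) = \left(-7\right) \left(-52\right) = 364$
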